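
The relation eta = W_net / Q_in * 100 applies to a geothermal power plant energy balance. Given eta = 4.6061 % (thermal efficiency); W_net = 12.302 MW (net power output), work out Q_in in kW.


Q_in = W_net / (eta / 100)
Q_in = 12.302 / (4.6061 / 100)
Q_in = 267.0806 MW
Convert: 267.0806 MW * 1000.0 = 2.6708e+05 kW
Q_in = 2.6708e+05 kW


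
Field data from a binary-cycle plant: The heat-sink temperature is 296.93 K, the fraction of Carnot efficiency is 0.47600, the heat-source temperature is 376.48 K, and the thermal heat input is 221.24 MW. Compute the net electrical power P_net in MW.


Step 1: eta = (1 - Tc/Th)*f = (1 - 296.93/376.48)*0.476 = 0.1005785
Step 2: P_net = eta * Q_in = 0.1005785 * 221.24 = 22.252 MW
P_net = 22.252 MW


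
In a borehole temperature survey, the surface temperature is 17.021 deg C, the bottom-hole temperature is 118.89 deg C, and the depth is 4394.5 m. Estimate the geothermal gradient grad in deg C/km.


grad = (T_d - T_surf) / d * 1000
grad = (118.89 - 17.021) / 4394.5 * 1000
grad = 23.181 deg C/km


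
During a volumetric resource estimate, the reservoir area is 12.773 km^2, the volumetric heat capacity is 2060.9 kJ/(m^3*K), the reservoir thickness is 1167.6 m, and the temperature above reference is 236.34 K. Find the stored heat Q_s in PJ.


Step 1: Vr = A*1e6*hr = 12.773*1e6*1167.6 = 1.491375e+10 m^3
Step 2: Q_s = Vr*rhoc*dT/1e12 = 1.491375e+10*2060.9*236.34/1e12 = 7264.1 PJ
Q_s = 7264.1 PJ


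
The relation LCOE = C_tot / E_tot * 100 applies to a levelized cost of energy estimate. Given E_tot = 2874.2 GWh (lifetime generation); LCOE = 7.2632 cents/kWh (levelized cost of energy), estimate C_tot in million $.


C_tot = LCOE / 100 * E_tot
C_tot = 7.2632 / 100 * 2874.2
C_tot = 208.76 million $


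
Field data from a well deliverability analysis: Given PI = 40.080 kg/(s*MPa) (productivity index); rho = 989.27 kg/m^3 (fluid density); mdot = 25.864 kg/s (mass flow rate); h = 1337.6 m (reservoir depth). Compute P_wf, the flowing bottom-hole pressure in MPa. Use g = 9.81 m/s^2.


Step 1: P_i = rho*g*h/1e6 = 989.27*9.81*1337.6/1e6 = 12.98106 MPa
Step 2: P_wf = P_i - mdot/PI = 12.98106 - 25.864/40.08 = 12.336 MPa
P_wf = 12.336 MPa


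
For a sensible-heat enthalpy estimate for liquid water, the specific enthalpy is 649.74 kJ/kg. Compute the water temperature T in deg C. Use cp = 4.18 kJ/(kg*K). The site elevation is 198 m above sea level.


T = h / cp
T = 649.74 / 4.18
T = 155.44 deg C


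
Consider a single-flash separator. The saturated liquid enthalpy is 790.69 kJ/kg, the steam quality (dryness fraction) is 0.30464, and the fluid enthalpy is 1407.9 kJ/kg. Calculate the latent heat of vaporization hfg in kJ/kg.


hfg = (h - hf) / x
hfg = (1407.9 - 790.69) / 0.30464
hfg = 2026.0 kJ/kg


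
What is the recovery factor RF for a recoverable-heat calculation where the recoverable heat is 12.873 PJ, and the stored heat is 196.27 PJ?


RF = Q_rec / Q_s
RF = 12.873 / 196.27
RF = 0.065588


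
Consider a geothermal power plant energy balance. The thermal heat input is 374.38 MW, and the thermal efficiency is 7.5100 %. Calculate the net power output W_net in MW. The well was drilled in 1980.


W_net = eta / 100 * Q_in
W_net = 7.5100 / 100 * 374.38
W_net = 28.116 MW


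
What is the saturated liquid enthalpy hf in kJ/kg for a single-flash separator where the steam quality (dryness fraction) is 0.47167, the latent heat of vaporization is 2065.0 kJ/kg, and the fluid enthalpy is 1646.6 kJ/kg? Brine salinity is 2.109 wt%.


hf = h - x * hfg
hf = 1646.6 - 0.47167 * 2065.0
hf = 672.60 kJ/kg


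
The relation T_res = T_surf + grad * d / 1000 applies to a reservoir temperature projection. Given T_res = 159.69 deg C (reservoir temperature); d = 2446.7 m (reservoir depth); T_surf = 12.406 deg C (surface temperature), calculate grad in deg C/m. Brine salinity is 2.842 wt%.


grad = (T_res - T_surf) / d * 1000
grad = (159.69 - 12.406) / 2446.7 * 1000
grad = 60.19700 deg C/km
Convert: 60.19700 deg C/km * 0.001 = 0.060197 deg C/m
grad = 0.060197 deg C/m


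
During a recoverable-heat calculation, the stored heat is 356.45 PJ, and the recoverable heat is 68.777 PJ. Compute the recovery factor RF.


RF = Q_rec / Q_s
RF = 68.777 / 356.45
RF = 0.19295


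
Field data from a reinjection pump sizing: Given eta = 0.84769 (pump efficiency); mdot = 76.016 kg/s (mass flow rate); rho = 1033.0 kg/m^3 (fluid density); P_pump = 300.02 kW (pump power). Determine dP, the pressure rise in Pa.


dP = P_pump * rho * eta / mdot
dP = 300.02 * 1033.0 * 0.84769 / 76.016
dP = 3456.070 kPa
Convert: 3456.070 kPa * 1000.0 = 3.4561e+06 Pa
dP = 3.4561e+06 Pa


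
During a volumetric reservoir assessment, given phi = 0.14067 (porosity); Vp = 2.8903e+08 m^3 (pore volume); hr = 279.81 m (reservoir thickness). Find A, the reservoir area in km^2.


A = Vp / (1e6 * hr * phi)
A = 2.8903e+08 / (1e6 * 279.81 * 0.14067)
A = 7.3431 km^2


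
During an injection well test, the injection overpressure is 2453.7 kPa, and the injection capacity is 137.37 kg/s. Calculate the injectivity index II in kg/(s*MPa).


II = mdot * 1000 / dP
II = 137.37 * 1000 / 2453.7
II = 55.985 kg/(s*MPa)


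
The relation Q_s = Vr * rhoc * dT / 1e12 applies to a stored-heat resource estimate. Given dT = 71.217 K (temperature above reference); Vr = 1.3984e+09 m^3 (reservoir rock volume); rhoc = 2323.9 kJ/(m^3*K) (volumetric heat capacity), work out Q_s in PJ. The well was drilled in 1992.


Q_s = Vr * rhoc * dT / 1e12
Q_s = 1.3984e+09 * 2323.9 * 71.217 / 1e12
Q_s = 231.44 PJ


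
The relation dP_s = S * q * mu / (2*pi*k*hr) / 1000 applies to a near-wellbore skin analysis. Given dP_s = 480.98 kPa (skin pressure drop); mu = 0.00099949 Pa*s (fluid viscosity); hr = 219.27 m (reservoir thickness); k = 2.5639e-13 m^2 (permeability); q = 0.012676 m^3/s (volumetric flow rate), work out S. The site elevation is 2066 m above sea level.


S = dP_s * 1000 * 2*pi*k*hr / (q*mu)
S = 480.98 * 1000 * 2*pi*2.5639e-13*219.27 / (0.012676*0.00099949)
S = 13.410


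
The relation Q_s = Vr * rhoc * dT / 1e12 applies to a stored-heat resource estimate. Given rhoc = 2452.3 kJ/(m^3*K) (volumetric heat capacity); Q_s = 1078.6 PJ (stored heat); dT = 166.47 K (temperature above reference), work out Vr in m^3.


Vr = Q_s * 1e12 / (rhoc * dT)
Vr = 1078.6 * 1e12 / (2452.3 * 166.47)
Vr = 2.6421e+09 m^3


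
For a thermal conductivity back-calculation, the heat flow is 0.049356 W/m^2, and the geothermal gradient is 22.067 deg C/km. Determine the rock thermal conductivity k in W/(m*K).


k = q / (grad / 1000)
k = 0.049356 / (22.067 / 1000)
k = 2.2366 W/(m*K)


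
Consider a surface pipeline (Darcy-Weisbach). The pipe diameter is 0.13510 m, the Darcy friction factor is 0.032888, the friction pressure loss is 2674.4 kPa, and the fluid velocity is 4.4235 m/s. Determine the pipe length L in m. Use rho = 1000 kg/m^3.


L = dP*1000*D / (f*rho*vel^2/2)
L = 2674.4*1000*0.13510 / (0.032888*1000*4.4235^2/2)
L = 1122.9 m


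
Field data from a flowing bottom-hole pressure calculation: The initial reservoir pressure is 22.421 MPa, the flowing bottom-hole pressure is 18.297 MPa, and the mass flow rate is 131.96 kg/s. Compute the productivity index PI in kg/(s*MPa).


PI = mdot / (P_i - P_wf)
PI = 131.96 / (22.421 - 18.297)
PI = 31.998 kg/(s*MPa)


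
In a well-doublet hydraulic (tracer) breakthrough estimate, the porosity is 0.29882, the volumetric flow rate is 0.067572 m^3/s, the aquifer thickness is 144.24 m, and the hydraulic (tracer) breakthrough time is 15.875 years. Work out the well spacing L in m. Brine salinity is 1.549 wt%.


L = sqrt(t_bt*365.25*86400*3*Qv / (pi*hr*phi))
L = sqrt(15.875*365.25*86400*3*0.067572 / (pi*144.24*0.29882))
L = 866.02 m


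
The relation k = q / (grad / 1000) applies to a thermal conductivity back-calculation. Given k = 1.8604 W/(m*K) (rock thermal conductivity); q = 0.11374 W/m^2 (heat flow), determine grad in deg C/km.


grad = q / k * 1000
grad = 0.11374 / 1.8604 * 1000
grad = 61.137 deg C/km


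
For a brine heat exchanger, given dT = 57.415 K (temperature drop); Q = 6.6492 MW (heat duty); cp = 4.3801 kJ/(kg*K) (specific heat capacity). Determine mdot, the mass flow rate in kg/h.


mdot = Q * 1000 / (cp * dT)
mdot = 6.6492 * 1000 / (4.3801 * 57.415)
mdot = 26.43991 kg/s
Convert: 26.43991 kg/s * 3600.0 = 95184 kg/h
mdot = 95184 kg/h


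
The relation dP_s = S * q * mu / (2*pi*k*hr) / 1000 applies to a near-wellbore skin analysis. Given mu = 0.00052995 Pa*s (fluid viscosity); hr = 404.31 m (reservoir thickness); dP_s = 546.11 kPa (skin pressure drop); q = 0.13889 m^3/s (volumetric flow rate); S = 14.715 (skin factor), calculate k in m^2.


k = S*q*mu / (2*pi*dP_s*1000*hr)
k = 14.715*0.13889*0.00052995 / (2*pi*546.11*1000*404.31)
k = 7.8071e-13 m^2


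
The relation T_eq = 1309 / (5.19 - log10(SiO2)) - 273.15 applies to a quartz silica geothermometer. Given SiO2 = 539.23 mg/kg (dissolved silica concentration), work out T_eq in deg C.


T_eq = 1309 / (5.19 - log10(SiO2)) - 273.15
T_eq = 1309 / (5.19 - log10(539.23)) - 273.15
T_eq = 259.35 deg C


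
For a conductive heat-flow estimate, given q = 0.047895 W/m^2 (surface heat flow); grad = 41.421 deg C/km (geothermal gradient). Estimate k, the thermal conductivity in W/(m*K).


k = q * 1000 / grad
k = 0.047895 * 1000 / 41.421
k = 1.1563 W/(m*K)


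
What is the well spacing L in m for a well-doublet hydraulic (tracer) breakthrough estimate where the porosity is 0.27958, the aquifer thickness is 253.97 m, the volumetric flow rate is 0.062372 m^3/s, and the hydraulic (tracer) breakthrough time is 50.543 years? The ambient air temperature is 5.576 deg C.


L = sqrt(t_bt*365.25*86400*3*Qv / (pi*hr*phi))
L = sqrt(50.543*365.25*86400*3*0.062372 / (pi*253.97*0.27958))
L = 1156.7 m


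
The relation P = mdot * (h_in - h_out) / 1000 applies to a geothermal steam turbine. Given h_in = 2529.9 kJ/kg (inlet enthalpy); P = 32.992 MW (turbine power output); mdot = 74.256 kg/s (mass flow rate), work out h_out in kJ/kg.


h_out = h_in - P * 1000 / mdot
h_out = 2529.9 - 32.992 * 1000 / 74.256
h_out = 2085.6 kJ/kg


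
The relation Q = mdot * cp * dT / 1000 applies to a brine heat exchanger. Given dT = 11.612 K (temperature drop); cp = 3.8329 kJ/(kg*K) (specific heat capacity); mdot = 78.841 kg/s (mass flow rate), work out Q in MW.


Q = mdot * cp * dT / 1000
Q = 78.841 * 3.8329 * 11.612 / 1000
Q = 3.5090 MW


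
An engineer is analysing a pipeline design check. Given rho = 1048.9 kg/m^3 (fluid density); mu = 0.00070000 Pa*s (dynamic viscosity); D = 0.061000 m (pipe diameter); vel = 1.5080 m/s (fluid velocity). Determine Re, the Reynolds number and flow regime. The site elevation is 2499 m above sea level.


Step 1: Re = rho*vel*D/mu = 1048.9*1.508*0.061/0.0007 = 1.3784e+05
Step 2: Re = 1.3784e+05 > 4000, so flow is turbulent.
Re = 1.3784e+05 (turbulent)


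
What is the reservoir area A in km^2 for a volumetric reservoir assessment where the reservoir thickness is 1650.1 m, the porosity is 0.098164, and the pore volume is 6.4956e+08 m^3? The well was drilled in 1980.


A = Vp / (1e6 * hr * phi)
A = 6.4956e+08 / (1e6 * 1650.1 * 0.098164)
A = 4.0101 km^2


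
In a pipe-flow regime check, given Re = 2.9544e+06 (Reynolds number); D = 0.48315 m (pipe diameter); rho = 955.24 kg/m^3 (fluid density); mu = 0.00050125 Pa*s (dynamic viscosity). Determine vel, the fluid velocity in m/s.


vel = Re * mu / (rho * D)
vel = 2.9544e+06 * 0.00050125 / (955.24 * 0.48315)
vel = 3.2087 m/s


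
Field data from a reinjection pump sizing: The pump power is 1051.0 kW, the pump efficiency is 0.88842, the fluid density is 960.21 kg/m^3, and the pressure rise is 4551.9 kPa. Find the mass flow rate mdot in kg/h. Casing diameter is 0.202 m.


mdot = P_pump * rho * eta / dP
mdot = 1051.0 * 960.21 * 0.88842 / 4551.9
mdot = 196.9675 kg/s
Convert: 196.9675 kg/s * 3600.0 = 7.0908e+05 kg/h
mdot = 7.0908e+05 kg/h


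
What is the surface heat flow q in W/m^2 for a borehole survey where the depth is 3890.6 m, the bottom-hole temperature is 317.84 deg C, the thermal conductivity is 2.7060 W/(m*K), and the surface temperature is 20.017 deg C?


Step 1: grad = (T_d - T_surf)/d * 1000 = (317.84 - 20.017)/3890.6 * 1000 = 76.54938 deg C/km
Step 2: q = k * grad / 1000 = 2.706 * 76.54938 / 1000 = 0.20714 W/m^2
q = 0.20714 W/m^2


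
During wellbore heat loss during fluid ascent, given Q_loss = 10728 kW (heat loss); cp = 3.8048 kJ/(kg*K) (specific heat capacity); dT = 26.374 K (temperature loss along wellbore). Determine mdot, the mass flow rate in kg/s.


mdot = Q_loss / (cp * dT)
mdot = 10728 / (3.8048 * 26.374)
mdot = 106.91 kg/s


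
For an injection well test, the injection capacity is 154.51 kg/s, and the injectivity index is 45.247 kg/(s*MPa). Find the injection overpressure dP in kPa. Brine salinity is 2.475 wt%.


dP = mdot * 1000 / II
dP = 154.51 * 1000 / 45.247
dP = 3414.8 kPa


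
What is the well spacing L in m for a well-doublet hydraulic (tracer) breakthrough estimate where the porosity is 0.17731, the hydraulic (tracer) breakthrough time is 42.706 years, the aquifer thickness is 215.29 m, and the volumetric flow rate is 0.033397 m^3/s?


L = sqrt(t_bt*365.25*86400*3*Qv / (pi*hr*phi))
L = sqrt(42.706*365.25*86400*3*0.033397 / (pi*215.29*0.17731))
L = 1061.1 m


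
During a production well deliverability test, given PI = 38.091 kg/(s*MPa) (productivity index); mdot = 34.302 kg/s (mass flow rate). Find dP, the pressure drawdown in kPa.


dP = mdot * 1000 / PI
dP = 34.302 * 1000 / 38.091
dP = 900.53 kPa


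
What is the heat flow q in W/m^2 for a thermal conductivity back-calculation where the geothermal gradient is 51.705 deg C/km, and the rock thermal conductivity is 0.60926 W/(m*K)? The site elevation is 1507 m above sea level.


q = k * grad / 1000
q = 0.60926 * 51.705 / 1000
q = 0.031502 W/m^2


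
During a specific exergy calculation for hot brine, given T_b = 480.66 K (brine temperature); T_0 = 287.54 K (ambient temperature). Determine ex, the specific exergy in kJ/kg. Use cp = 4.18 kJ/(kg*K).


ex = cp * ((T_b - T_0) - T_0 * ln(T_b/T_0))
ex = 4.18 * ((480.66 - 287.54) - 287.54 * ln(480.66/287.54))
ex = 189.70 kJ/kg


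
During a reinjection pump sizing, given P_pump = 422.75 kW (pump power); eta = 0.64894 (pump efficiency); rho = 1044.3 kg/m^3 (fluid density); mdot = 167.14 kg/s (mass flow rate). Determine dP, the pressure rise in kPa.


dP = P_pump * rho * eta / mdot
dP = 422.75 * 1044.3 * 0.64894 / 167.14
dP = 1714.1 kPa


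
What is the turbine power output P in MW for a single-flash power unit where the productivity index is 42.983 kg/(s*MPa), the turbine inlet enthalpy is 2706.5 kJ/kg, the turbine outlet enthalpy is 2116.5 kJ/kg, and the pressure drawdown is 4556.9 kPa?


Step 1: mdot = PI * dP / 1000 = 42.983 * 4556.9 / 1000 = 195.8692 kg/s
Step 2: P = mdot*(h_in - h_out)/1000 = 195.8692*(2706.5 - 2116.5)/1000 = 115.56 MW
P = 115.56 MW


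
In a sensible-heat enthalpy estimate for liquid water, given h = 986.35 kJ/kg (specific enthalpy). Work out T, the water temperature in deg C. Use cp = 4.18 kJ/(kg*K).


T = h / cp
T = 986.35 / 4.18
T = 235.97 deg C


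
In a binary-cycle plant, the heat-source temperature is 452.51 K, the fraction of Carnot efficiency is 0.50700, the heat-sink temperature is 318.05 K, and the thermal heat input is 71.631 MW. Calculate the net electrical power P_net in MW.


Step 1: eta = (1 - Tc/Th)*f = (1 - 318.05/452.51)*0.507 = 0.1506513
Step 2: P_net = eta * Q_in = 0.1506513 * 71.631 = 10.791 MW
P_net = 10.791 MW


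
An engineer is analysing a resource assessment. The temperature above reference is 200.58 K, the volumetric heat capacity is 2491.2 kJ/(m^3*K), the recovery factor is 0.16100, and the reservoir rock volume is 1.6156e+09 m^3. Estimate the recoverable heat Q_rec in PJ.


Step 1: Q_s = Vr*rhoc*dT/1e12 = 1.6156e+09*2491.2*200.58/1e12 = 807.2909 PJ
Step 2: Q_rec = Q_s * RF = 807.2909 * 0.161 = 129.97 PJ
Q_rec = 129.97 PJ


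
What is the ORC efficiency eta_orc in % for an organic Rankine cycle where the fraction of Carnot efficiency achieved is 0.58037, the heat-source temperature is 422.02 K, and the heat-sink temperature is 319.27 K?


eta_orc = (1 - Tc/Th) * f * 100
eta_orc = (1 - 319.27/422.02) * 0.58037 * 100
eta_orc = 14.130 %


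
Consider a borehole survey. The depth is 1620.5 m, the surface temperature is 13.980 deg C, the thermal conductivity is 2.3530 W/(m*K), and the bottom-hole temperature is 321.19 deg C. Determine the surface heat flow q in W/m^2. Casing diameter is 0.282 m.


Step 1: grad = (T_d - T_surf)/d * 1000 = (321.19 - 13.98)/1620.5 * 1000 = 189.5773 deg C/km
Step 2: q = k * grad / 1000 = 2.353 * 189.5773 / 1000 = 0.44608 W/m^2
q = 0.44608 W/m^2


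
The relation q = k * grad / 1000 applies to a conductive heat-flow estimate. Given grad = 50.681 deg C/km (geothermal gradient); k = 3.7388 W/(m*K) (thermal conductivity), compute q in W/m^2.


q = k * grad / 1000
q = 3.7388 * 50.681 / 1000
q = 0.18949 W/m^2


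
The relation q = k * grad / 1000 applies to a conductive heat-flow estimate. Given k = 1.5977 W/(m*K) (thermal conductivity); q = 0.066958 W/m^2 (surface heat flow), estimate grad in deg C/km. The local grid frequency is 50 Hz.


grad = q * 1000 / k
grad = 0.066958 * 1000 / 1.5977
grad = 41.909 deg C/km


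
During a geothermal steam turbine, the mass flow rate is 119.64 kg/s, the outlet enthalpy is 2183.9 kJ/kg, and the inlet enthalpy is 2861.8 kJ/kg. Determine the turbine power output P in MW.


P = mdot * (h_in - h_out) / 1000
P = 119.64 * (2861.8 - 2183.9) / 1000
P = 81.104 MW


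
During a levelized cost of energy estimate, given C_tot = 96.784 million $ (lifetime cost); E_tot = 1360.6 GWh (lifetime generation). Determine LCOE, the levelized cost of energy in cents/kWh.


LCOE = C_tot / E_tot * 100
LCOE = 96.784 / 1360.6 * 100
LCOE = 7.1133 cents/kWh


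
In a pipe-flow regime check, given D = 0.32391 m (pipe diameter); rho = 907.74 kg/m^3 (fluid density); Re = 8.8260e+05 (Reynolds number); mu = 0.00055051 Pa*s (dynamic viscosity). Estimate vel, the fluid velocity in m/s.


vel = Re * mu / (rho * D)
vel = 8.8260e+05 * 0.00055051 / (907.74 * 0.32391)
vel = 1.6525 m/s


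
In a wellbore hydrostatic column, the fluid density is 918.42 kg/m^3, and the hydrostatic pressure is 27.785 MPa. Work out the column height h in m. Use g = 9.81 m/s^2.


h = P * 1e6 / (g * rho)
h = 27.785 * 1e6 / (9.81 * 918.42)
h = 3083.9 m


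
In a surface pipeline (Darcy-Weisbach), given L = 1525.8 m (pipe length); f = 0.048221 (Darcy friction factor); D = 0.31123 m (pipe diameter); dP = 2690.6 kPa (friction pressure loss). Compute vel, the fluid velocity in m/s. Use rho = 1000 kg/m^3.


vel = sqrt(dP*1000*2*D / (f*L*rho))
vel = sqrt(2690.6*1000*2*0.31123 / (0.048221*1525.8*1000))
vel = 4.7710 m/s


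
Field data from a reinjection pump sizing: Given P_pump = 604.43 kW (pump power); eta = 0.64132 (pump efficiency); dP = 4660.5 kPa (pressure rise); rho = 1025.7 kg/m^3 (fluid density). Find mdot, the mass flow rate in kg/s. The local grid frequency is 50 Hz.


mdot = P_pump * rho * eta / dP
mdot = 604.43 * 1025.7 * 0.64132 / 4660.5
mdot = 85.312 kg/s


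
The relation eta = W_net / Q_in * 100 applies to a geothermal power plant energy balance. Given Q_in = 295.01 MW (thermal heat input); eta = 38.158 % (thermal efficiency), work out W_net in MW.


W_net = eta / 100 * Q_in
W_net = 38.158 / 100 * 295.01
W_net = 112.57 MW


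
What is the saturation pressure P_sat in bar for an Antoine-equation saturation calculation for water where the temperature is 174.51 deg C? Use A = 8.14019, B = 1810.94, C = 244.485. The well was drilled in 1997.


P_sat = 10^(A - B/(C + T)) / 760 * 0.101325
P_sat = 10^(8.14019 - 1810.94/(244.485 + 174.51)) / 760 * 0.101325
P_sat = 0.8769785 MPa
Convert: 0.8769785 MPa * 10.0 = 8.7698 bar
P_sat = 8.7698 bar


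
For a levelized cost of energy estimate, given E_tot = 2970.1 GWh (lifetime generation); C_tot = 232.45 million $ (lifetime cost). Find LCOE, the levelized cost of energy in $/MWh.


LCOE = C_tot / E_tot * 100
LCOE = 232.45 / 2970.1 * 100
LCOE = 7.826336 cents/kWh
Convert: 7.826336 cents/kWh * 10.0 = 78.263 $/MWh
LCOE = 78.263 $/MWh


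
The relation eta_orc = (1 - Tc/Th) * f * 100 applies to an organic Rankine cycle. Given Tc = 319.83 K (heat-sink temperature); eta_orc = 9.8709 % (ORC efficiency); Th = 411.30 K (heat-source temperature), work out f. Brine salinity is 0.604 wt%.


f = (eta_orc/100) / (1 - Tc/Th)
f = (9.8709/100) / (1 - 319.83/411.30)
f = 0.44385


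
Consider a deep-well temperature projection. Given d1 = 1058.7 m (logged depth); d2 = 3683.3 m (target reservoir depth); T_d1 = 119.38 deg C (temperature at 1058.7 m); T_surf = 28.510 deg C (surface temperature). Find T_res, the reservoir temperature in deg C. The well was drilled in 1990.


Step 1: grad = (T_d1 - T_surf)/d1 * 1000 = (119.38 - 28.51)/1058.7 * 1000 = 85.83168 deg C/km
Step 2: T_res = T_surf + grad*d2/1000 = 28.51 + 85.83168*3683.3/1000 = 344.65 deg C
T_res = 344.65 deg C


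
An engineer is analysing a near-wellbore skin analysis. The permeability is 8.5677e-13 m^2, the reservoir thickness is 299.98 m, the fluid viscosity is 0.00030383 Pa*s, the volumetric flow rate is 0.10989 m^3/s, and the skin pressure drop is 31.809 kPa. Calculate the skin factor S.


S = dP_s * 1000 * 2*pi*k*hr / (q*mu)
S = 31.809 * 1000 * 2*pi*8.5677e-13*299.98 / (0.10989*0.00030383)
S = 1.5385


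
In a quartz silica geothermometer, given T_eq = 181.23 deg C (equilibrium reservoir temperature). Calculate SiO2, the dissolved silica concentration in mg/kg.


SiO2 = 10^(5.19 - 1309/(T_eq + 273.15))
SiO2 = 10^(5.19 - 1309/(181.23 + 273.15))
SiO2 = 203.78 mg/kg


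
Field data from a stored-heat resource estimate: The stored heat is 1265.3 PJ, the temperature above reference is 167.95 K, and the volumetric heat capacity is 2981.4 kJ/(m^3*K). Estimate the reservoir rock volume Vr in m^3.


Vr = Q_s * 1e12 / (rhoc * dT)
Vr = 1265.3 * 1e12 / (2981.4 * 167.95)
Vr = 2.5269e+09 m^3


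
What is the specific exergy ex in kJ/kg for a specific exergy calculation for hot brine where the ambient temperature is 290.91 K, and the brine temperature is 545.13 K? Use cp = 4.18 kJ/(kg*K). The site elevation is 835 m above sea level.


ex = cp * ((T_b - T_0) - T_0 * ln(T_b/T_0))
ex = 4.18 * ((545.13 - 290.91) - 290.91 * ln(545.13/290.91))
ex = 298.98 kJ/kg


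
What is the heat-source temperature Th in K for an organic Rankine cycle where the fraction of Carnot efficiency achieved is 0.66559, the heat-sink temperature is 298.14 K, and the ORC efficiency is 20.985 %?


Th = Tc / (1 - (eta_orc/100)/f)
Th = 298.14 / (1 - (20.985/100)/0.66559)
Th = 435.42 K


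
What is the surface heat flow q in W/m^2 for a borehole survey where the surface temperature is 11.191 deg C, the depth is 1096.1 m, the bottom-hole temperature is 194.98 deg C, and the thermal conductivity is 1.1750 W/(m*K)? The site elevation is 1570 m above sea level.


Step 1: grad = (T_d - T_surf)/d * 1000 = (194.98 - 11.191)/1096.1 * 1000 = 167.6754 deg C/km
Step 2: q = k * grad / 1000 = 1.175 * 167.6754 / 1000 = 0.19702 W/m^2
q = 0.19702 W/m^2


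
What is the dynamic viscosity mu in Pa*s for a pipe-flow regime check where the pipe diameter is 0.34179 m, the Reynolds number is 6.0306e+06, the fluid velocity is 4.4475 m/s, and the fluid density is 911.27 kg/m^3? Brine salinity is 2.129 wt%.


mu = rho * vel * D / Re
mu = 911.27 * 4.4475 * 0.34179 / 6.0306e+06
mu = 0.00022970 Pa*s


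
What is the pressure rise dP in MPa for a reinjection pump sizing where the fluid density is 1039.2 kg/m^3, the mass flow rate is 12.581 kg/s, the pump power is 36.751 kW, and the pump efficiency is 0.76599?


dP = P_pump * rho * eta / mdot
dP = 36.751 * 1039.2 * 0.76599 / 12.581
dP = 2325.285 kPa
Convert: 2325.285 kPa * 0.001 = 2.3253 MPa
dP = 2.3253 MPa


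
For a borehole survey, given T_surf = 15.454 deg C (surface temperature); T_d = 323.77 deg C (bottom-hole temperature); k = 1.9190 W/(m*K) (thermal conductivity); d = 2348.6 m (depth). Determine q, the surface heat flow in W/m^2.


Step 1: grad = (T_d - T_surf)/d * 1000 = (323.77 - 15.454)/2348.6 * 1000 = 131.2765 deg C/km
Step 2: q = k * grad / 1000 = 1.919 * 131.2765 / 1000 = 0.25192 W/m^2
q = 0.25192 W/m^2


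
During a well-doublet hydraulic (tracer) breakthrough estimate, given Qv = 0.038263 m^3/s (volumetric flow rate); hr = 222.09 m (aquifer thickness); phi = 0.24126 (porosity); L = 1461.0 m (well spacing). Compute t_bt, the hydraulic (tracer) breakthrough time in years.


t_bt = pi * hr * phi * L^2 / (3 * Qv) / (365.25*86400)
t_bt = pi * 222.09 * 0.24126 * 1461.0^2 / (3 * 0.038263) / (365.25*86400)
t_bt = 99.188 years


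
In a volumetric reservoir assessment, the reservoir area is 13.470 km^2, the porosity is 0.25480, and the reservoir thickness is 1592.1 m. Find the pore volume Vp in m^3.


Vp = A * 1e6 * hr * phi
Vp = 13.470 * 1e6 * 1592.1 * 0.25480
Vp = 5.4643e+09 m^3


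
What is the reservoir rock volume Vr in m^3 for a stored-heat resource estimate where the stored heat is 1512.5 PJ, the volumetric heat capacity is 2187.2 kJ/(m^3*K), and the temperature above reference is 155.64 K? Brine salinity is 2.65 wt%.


Vr = Q_s * 1e12 / (rhoc * dT)
Vr = 1512.5 * 1e12 / (2187.2 * 155.64)
Vr = 4.4431e+09 m^3


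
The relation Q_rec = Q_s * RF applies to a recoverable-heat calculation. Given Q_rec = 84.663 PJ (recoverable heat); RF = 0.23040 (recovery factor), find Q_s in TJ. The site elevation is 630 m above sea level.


Q_s = Q_rec / RF
Q_s = 84.663 / 0.23040
Q_s = 367.4609 PJ
Convert: 367.4609 PJ * 1000.0 = 3.6746e+05 TJ
Q_s = 3.6746e+05 TJ


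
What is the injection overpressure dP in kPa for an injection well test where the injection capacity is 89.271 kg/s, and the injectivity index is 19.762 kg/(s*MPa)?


dP = mdot * 1000 / II
dP = 89.271 * 1000 / 19.762
dP = 4517.3 kPa


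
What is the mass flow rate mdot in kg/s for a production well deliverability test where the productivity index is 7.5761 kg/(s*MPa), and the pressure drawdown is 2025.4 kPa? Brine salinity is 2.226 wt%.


mdot = PI * dP / 1000
mdot = 7.5761 * 2025.4 / 1000
mdot = 15.345 kg/s


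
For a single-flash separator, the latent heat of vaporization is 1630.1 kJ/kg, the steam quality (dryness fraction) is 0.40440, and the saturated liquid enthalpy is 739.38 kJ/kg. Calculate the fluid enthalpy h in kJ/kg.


h = hf + x * hfg
h = 739.38 + 0.40440 * 1630.1
h = 1398.6 kJ/kg


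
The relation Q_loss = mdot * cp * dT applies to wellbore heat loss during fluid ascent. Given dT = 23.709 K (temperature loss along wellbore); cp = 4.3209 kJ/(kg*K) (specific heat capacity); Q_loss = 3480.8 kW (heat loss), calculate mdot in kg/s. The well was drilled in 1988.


mdot = Q_loss / (cp * dT)
mdot = 3480.8 / (4.3209 * 23.709)
mdot = 33.978 kg/s


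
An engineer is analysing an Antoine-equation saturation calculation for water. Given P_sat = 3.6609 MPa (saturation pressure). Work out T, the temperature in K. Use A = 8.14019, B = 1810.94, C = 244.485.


T = B / (A - log10(P_sat * 760 / 0.101325)) - C
T = 1810.94 / (8.14019 - log10(3.6609 * 760 / 0.101325)) - 244.485
T = 244.7592 deg C
Convert to K: 244.7592 + 273.15 = 517.91 K
T = 517.91 K


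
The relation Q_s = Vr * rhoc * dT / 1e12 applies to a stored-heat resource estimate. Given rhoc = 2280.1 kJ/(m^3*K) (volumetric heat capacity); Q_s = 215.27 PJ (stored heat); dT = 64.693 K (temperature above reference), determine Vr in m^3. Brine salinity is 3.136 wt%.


Vr = Q_s * 1e12 / (rhoc * dT)
Vr = 215.27 * 1e12 / (2280.1 * 64.693)
Vr = 1.4594e+09 m^3


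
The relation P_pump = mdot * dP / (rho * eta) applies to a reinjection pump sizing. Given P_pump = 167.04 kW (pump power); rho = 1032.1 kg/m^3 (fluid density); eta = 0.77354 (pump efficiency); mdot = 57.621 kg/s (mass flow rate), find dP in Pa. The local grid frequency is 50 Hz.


dP = P_pump * rho * eta / mdot
dP = 167.04 * 1032.1 * 0.77354 / 57.621
dP = 2314.431 kPa
Convert: 2314.431 kPa * 1000.0 = 2.3144e+06 Pa
dP = 2.3144e+06 Pa


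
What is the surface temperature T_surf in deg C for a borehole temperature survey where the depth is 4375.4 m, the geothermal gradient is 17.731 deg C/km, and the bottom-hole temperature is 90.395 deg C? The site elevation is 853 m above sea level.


T_surf = T_d - grad * d / 1000
T_surf = 90.395 - 17.731 * 4375.4 / 1000
T_surf = 12.815 deg C


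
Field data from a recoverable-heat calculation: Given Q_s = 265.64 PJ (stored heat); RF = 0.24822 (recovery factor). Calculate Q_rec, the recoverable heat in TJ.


Q_rec = Q_s * RF
Q_rec = 265.64 * 0.24822
Q_rec = 65.93716 PJ
Convert: 65.93716 PJ * 1000.0 = 65937 TJ
Q_rec = 65937 TJ


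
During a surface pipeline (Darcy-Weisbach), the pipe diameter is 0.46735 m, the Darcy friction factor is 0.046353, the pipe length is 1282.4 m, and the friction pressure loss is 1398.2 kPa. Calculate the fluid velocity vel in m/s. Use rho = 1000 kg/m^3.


vel = sqrt(dP*1000*2*D / (f*L*rho))
vel = sqrt(1398.2*1000*2*0.46735 / (0.046353*1282.4*1000))
vel = 4.6889 m/s


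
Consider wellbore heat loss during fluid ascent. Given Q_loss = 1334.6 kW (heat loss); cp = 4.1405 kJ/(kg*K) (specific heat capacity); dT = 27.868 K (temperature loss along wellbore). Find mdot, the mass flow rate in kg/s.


mdot = Q_loss / (cp * dT)
mdot = 1334.6 / (4.1405 * 27.868)
mdot = 11.566 kg/s


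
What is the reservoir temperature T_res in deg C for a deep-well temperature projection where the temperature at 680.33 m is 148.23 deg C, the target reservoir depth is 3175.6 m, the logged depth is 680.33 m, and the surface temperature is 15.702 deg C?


Step 1: grad = (T_d1 - T_surf)/d1 * 1000 = (148.23 - 15.702)/680.33 * 1000 = 194.7996 deg C/km
Step 2: T_res = T_surf + grad*d2/1000 = 15.702 + 194.7996*3175.6/1000 = 634.31 deg C
T_res = 634.31 deg C


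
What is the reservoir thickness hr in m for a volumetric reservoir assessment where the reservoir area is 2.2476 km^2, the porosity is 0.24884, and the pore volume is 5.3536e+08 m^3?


hr = Vp / (A * 1e6 * phi)
hr = 5.3536e+08 / (2.2476 * 1e6 * 0.24884)
hr = 957.21 m


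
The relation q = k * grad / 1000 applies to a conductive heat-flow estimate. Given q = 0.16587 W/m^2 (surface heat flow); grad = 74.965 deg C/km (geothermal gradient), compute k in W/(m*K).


k = q * 1000 / grad
k = 0.16587 * 1000 / 74.965
k = 2.2126 W/(m*K)


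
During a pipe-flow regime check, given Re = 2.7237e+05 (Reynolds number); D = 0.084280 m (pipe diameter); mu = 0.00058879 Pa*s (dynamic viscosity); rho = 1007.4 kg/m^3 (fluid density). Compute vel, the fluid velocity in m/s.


vel = Re * mu / (rho * D)
vel = 2.7237e+05 * 0.00058879 / (1007.4 * 0.084280)
vel = 1.8888 m/s


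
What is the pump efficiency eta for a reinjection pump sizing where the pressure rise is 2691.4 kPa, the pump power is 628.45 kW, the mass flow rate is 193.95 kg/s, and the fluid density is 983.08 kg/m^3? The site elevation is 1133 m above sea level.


eta = mdot * dP / (rho * P_pump)
eta = 193.95 * 2691.4 / (983.08 * 628.45)
eta = 0.84491


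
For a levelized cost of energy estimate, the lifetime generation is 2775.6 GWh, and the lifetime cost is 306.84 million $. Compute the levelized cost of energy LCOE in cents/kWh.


LCOE = C_tot / E_tot * 100
LCOE = 306.84 / 2775.6 * 100
LCOE = 11.055 cents/kWh


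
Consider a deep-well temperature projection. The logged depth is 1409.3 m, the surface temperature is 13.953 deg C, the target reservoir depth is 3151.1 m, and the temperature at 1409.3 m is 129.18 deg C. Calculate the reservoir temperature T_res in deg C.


Step 1: grad = (T_d1 - T_surf)/d1 * 1000 = (129.18 - 13.953)/1409.3 * 1000 = 81.76187 deg C/km
Step 2: T_res = T_surf + grad*d2/1000 = 13.953 + 81.76187*3151.1/1000 = 271.59 deg C
T_res = 271.59 deg C


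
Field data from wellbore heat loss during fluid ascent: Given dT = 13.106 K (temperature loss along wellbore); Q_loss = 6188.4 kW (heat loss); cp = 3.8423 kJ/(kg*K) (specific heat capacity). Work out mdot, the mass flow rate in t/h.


mdot = Q_loss / (cp * dT)
mdot = 6188.4 / (3.8423 * 13.106)
mdot = 122.8901 kg/s
Convert: 122.8901 kg/s * 3.6 = 442.40 t/h
mdot = 442.40 t/h


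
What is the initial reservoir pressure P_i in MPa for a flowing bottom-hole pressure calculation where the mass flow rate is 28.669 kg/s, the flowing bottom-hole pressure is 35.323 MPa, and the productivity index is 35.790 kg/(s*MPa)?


P_i = P_wf + mdot / PI
P_i = 35.323 + 28.669 / 35.790
P_i = 36.124 MPa


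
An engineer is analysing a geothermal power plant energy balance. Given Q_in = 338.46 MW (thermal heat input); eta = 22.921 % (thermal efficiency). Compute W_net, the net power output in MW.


W_net = eta / 100 * Q_in
W_net = 22.921 / 100 * 338.46
W_net = 77.578 MW


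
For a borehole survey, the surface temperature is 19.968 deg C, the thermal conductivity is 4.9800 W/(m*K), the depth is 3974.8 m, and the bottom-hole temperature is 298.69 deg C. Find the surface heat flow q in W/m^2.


Step 1: grad = (T_d - T_surf)/d * 1000 = (298.69 - 19.968)/3974.8 * 1000 = 70.12227 deg C/km
Step 2: q = k * grad / 1000 = 4.98 * 70.12227 / 1000 = 0.34921 W/m^2
q = 0.34921 W/m^2


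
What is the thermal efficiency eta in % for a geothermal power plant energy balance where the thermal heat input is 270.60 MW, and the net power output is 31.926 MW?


eta = W_net / Q_in * 100
eta = 31.926 / 270.60 * 100
eta = 11.798 %


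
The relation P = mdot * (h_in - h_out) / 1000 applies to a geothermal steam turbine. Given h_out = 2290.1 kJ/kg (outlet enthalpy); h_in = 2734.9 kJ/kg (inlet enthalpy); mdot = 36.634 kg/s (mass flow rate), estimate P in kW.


P = mdot * (h_in - h_out) / 1000
P = 36.634 * (2734.9 - 2290.1) / 1000
P = 16.29480 MW
Convert: 16.29480 MW * 1000.0 = 16295 kW
P = 16295 kW


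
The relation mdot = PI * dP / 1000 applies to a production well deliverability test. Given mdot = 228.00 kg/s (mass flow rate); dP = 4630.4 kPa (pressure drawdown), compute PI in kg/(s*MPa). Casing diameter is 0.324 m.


PI = mdot * 1000 / dP
PI = 228.00 * 1000 / 4630.4
PI = 49.240 kg/(s*MPa)


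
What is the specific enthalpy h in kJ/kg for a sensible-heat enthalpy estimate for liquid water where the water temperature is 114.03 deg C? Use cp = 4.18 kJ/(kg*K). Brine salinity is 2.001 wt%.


h = cp * T
h = 4.18 * 114.03
h = 476.65 kJ/kg


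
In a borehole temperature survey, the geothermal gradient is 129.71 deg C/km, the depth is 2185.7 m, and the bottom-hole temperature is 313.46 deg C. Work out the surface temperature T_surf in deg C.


T_surf = T_d - grad * d / 1000
T_surf = 313.46 - 129.71 * 2185.7 / 1000
T_surf = 29.953 deg C


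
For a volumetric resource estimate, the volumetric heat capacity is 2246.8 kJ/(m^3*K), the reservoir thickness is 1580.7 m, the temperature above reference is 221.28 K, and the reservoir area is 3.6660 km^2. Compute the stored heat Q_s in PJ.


Step 1: Vr = A*1e6*hr = 3.666*1e6*1580.7 = 5.794846e+09 m^3
Step 2: Q_s = Vr*rhoc*dT/1e12 = 5.794846e+09*2246.8*221.28/1e12 = 2881.0 PJ
Q_s = 2881.0 PJ


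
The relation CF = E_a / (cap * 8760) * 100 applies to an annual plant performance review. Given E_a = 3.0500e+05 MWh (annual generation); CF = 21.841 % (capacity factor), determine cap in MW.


cap = E_a / (CF/100 * 8760)
cap = 3.0500e+05 / (21.841/100 * 8760)
cap = 159.41 MW


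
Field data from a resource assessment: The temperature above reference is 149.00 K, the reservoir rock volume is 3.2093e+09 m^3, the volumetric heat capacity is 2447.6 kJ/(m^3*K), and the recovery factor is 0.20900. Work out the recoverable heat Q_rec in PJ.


Step 1: Q_s = Vr*rhoc*dT/1e12 = 3.2093e+09*2447.6*149.0/1e12 = 1170.407 PJ
Step 2: Q_rec = Q_s * RF = 1170.407 * 0.209 = 244.62 PJ
Q_rec = 244.62 PJ


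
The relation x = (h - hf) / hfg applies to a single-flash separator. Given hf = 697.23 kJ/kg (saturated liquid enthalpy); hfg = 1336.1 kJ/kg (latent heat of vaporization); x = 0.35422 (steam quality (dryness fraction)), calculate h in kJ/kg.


h = hf + x * hfg
h = 697.23 + 0.35422 * 1336.1
h = 1170.5 kJ/kg


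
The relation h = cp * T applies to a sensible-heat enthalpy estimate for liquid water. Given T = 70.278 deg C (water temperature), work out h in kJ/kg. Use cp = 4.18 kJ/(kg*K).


h = cp * T
h = 4.18 * 70.278
h = 293.76 kJ/kg


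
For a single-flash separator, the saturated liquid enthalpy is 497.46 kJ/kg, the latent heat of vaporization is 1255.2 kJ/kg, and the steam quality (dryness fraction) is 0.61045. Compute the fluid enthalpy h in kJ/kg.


h = hf + x * hfg
h = 497.46 + 0.61045 * 1255.2
h = 1263.7 kJ/kg


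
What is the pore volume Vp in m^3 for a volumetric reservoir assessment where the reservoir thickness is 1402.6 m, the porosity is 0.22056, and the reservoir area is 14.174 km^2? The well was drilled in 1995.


Vp = A * 1e6 * hr * phi
Vp = 14.174 * 1e6 * 1402.6 * 0.22056
Vp = 4.3848e+09 m^3


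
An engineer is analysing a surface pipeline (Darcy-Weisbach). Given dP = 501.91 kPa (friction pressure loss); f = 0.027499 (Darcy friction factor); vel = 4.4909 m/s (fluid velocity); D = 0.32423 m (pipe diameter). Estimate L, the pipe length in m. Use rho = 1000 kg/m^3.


L = dP*1000*D / (f*rho*vel^2/2)
L = 501.91*1000*0.32423 / (0.027499*1000*4.4909^2/2)
L = 586.85 m


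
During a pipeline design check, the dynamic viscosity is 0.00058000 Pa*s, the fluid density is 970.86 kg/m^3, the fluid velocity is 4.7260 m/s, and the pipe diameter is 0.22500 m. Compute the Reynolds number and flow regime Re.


Step 1: Re = rho*vel*D/mu = 970.86*4.726*0.225/0.00058 = 1.7799e+06
Step 2: Re = 1.7799e+06 > 4000, so flow is turbulent.
Re = 1.7799e+06 (turbulent)


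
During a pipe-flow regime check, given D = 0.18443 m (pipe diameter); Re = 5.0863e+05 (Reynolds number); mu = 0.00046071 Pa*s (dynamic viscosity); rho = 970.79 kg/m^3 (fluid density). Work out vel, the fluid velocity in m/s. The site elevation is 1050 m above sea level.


vel = Re * mu / (rho * D)
vel = 5.0863e+05 * 0.00046071 / (970.79 * 0.18443)
vel = 1.3088 m/s


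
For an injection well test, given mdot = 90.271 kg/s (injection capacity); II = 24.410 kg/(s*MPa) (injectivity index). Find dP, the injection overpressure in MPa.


dP = mdot * 1000 / II
dP = 90.271 * 1000 / 24.410
dP = 3698.116 kPa
Convert: 3698.116 kPa * 0.001 = 3.6981 MPa
dP = 3.6981 MPa


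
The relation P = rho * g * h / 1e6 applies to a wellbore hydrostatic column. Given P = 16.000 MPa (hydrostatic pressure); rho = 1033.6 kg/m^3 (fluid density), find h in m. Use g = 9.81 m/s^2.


h = P * 1e6 / (g * rho)
h = 16.000 * 1e6 / (9.81 * 1033.6)
h = 1578.0 m


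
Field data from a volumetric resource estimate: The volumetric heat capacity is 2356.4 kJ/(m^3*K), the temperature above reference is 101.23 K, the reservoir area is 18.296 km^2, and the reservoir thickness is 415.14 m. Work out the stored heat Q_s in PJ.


Step 1: Vr = A*1e6*hr = 18.296*1e6*415.14 = 7.595401e+09 m^3
Step 2: Q_s = Vr*rhoc*dT/1e12 = 7.595401e+09*2356.4*101.23/1e12 = 1811.8 PJ
Q_s = 1811.8 PJ


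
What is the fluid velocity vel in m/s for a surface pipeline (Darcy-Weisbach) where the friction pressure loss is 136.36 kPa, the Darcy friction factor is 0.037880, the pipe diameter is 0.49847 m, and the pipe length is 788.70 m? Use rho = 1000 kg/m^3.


vel = sqrt(dP*1000*2*D / (f*L*rho))
vel = sqrt(136.36*1000*2*0.49847 / (0.037880*788.70*1000))
vel = 2.1331 m/s


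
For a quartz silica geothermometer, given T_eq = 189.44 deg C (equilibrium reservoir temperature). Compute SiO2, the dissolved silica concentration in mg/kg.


SiO2 = 10^(5.19 - 1309/(T_eq + 273.15))
SiO2 = 10^(5.19 - 1309/(189.44 + 273.15))
SiO2 = 229.23 mg/kg
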